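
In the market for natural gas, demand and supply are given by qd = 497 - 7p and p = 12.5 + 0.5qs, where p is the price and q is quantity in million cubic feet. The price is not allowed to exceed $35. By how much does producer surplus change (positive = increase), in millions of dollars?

-1564

Rearranging supply gives qs = 2p - 25. Equilibrium: 497 - 7p = 2p - 25, so 522 = 9p and p* = 58, q* = 91.
Since 35 < 58, the ceiling is binding.
At p = 35: qd = 497 - 7·35 = 252 and qs = 2·35 - 25 = 45.
Producer surplus without the control is ½ · (58 - 12.5) · 91 = 2070.25.
With the ceiling, producers sell 45 units at 35, so PS = ½ · (35 - 12.5) · 45 = 506.25.
Change in producer surplus = 506.25 - 2070.25 = -1564.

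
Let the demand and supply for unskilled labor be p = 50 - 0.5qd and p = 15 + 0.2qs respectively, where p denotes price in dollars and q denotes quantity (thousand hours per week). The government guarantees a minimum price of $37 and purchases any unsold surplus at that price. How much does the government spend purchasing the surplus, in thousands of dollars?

3108

Rearranging demand gives qd = 100 - 2p; rearranging supply gives qs = 5p - 75. Equilibrium: 100 - 2p = 5p - 75, so 175 = 7p and p* = 25, q* = 50.
Because the floor (37) lies above the market-clearing price, it is binding.
At p = 37: qd = 100 - 2·37 = 26 and qs = 5·37 - 75 = 110.
Surplus = qs - qd = 84.
Government expenditure = surplus × support price = 84 × 37 = 3108.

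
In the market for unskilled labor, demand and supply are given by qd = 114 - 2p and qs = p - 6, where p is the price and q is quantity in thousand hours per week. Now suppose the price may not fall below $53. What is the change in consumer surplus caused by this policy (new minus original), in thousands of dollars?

Without the control the market clears where 114 - 2p = p - 6, i.e. p* = 40 and q* = 34.
Since 53 > 40, the floor is binding.
At p = 53: qd = 114 - 2·53 = 8 and qs = 53 - 6 = 47.
Consumer surplus without the control is ½ · (57 - 40) · 34 = 289.
With the floor, consumers buy 8 units at 53, so CS = ½ · (57 - 53) · 8 = 16.
Change in consumer surplus = 16 - 289 = -273.

-273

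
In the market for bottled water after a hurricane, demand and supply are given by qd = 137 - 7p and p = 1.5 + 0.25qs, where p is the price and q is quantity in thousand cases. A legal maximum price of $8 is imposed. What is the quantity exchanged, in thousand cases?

Rearranging supply gives qs = 4p - 6. In a free market, 137 - 7p = 4p - 6 gives the equilibrium p* = 13, q* = 46.
The ceiling of 8 is below the equilibrium price 13, so it binds.
At p = 8: qd = 137 - 7·8 = 81 and qs = 4·8 - 6 = 26.
The quantity actually transacted is the short side, supply: 26.

26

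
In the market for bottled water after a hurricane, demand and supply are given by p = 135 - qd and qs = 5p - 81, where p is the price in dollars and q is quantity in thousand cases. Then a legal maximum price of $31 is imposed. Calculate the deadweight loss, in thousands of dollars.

Rearranging demand gives qd = 135 - p. Equilibrium: 135 - p = 5p - 81, so 216 = 6p and p* = 36, q* = 99.
The ceiling of 31 is below the equilibrium price 36, so it binds.
At p = 31: qd = 135 - 31 = 104 and qs = 5·31 - 81 = 74.
Quantity traded falls to 74. At q = 74 the demand price is 135 - 74 = 61 and the supply price is (81 + 74)/5 = 31.
Deadweight loss = ½ · (61 - 31) · (99 - 74) = ½ · 30 · 25 = 375.

375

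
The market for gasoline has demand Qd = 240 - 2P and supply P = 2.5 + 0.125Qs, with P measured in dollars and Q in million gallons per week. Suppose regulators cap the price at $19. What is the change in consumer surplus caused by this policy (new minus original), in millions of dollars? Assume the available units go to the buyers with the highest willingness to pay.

140

Rearranging supply gives Qs = 8P - 20. Setting quantity demanded equal to quantity supplied, 240 - 2P = 8P - 20, gives P* = 26 and Q* = 188.
Because the ceiling (19) lies below the market-clearing price, it is binding.
At P = 19: Qd = 240 - 2·19 = 202 and Qs = 8·19 - 20 = 132.
Consumer surplus without the control is ½ · (120 - 26) · 188 = 8836.
With the ceiling, 132 units are sold at 19 (assume they go to the highest-value buyers). The demand price at Q = 132 is 54, so CS = ½ · [(120 - 19) + (54 - 19)] · 132 = 8976.
Change in consumer surplus = 8976 - 8836 = 140.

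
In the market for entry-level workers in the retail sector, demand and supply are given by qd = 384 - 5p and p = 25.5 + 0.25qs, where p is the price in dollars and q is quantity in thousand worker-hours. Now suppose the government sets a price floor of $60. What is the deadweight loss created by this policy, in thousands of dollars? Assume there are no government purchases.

Rearranging supply gives qs = 4p - 102. In a free market, 384 - 5p = 4p - 102 gives the equilibrium p* = 54, q* = 114.
The floor of 60 is above the equilibrium price 54, so it binds.
At p = 60: qd = 384 - 5·60 = 84 and qs = 4·60 - 102 = 138.
Quantity traded falls to 84. At q = 84 the demand price is (384 - 84)/5 = 60 and the supply price is (102 + 84)/4 = 46.5.
Deadweight loss = ½ · (60 - 46.5) · (114 - 84) = ½ · 13.5 · 30 = 202.5.

202.5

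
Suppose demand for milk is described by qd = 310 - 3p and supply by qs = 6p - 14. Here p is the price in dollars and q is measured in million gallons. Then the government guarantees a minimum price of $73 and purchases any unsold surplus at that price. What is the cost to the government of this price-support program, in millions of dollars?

Equilibrium: 310 - 3p = 6p - 14, so 324 = 9p and p* = 36, q* = 202.
Because the floor (73) lies above the market-clearing price, it is binding.
At p = 73: qd = 310 - 3·73 = 91 and qs = 6·73 - 14 = 424.
Surplus = qs - qd = 333.
Government expenditure = surplus × support price = 333 × 73 = 24309.

24309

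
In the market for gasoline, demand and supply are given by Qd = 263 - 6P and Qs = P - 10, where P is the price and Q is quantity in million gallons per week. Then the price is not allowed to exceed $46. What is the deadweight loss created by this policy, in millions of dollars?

Setting quantity demanded equal to quantity supplied, 263 - 6P = P - 10, gives P* = 39 and Q* = 29.
Since 46 is above P* = 39, the ceiling does not bind and the free-market outcome prevails.
Since the control does not bind, no trades are prevented and deadweight loss is zero.

0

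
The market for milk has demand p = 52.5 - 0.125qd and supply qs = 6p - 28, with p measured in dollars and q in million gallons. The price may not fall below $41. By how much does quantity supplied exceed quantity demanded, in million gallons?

126

Rearranging demand gives qd = 420 - 8p. Setting quantity demanded equal to quantity supplied, 420 - 8p = 6p - 28, gives p* = 32 and q* = 164.
The floor of 41 is above the equilibrium price 32, so it binds.
At p = 41: qd = 420 - 8·41 = 92 and qs = 6·41 - 28 = 218.
Surplus = qs - qd = 218 - 92 = 126.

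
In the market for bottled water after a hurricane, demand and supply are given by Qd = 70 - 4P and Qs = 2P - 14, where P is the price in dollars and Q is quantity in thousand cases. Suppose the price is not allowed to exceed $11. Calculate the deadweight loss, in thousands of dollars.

Setting quantity demanded equal to quantity supplied, 70 - 4P = 2P - 14, gives P* = 14 and Q* = 14.
Since 11 < 14, the ceiling is binding.
At P = 11: Qd = 70 - 4·11 = 26 and Qs = 2·11 - 14 = 8.
Quantity traded falls to 8. At Q = 8 the demand price is (70 - 8)/4 = 15.5 and the supply price is (14 + 8)/2 = 11.
Deadweight loss = ½ · (15.5 - 11) · (14 - 8) = ½ · 4.5 · 6 = 13.5.

13.5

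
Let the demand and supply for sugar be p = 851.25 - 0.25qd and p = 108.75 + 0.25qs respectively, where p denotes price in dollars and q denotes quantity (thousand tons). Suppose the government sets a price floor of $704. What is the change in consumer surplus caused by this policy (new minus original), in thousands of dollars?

Rearranging demand gives qd = 3405 - 4p; rearranging supply gives qs = 4p - 435. In a free market, 3405 - 4p = 4p - 435 gives the equilibrium p* = 480, q* = 1485.
The floor of 704 is above the equilibrium price 480, so it binds.
At p = 704: qd = 3405 - 4·704 = 589 and qs = 4·704 - 435 = 2381.
Consumer surplus without the control is ½ · (851.25 - 480) · 1485 = 275653.125.
With the floor, consumers buy 589 units at 704, so CS = ½ · (851.25 - 704) · 589 = 43365.125.
Change in consumer surplus = 43365.125 - 275653.125 = -232288.

-232288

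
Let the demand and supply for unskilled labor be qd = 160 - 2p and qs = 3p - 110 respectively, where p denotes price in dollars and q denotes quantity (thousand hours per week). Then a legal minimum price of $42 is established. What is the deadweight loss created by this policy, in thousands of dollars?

Without the control the market clears where 160 - 2p = 3p - 110, i.e. p* = 54 and q* = 52.
The floor of 42 is below the equilibrium price 54, so it is not binding; the market clears at p* = 54, q* = 52.
Since the control does not bind, no trades are prevented and deadweight loss is zero.

0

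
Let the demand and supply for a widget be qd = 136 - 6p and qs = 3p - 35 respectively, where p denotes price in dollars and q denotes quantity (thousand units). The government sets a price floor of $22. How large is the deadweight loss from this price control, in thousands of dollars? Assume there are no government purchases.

81

Setting quantity demanded equal to quantity supplied, 136 - 6p = 3p - 35, gives p* = 19 and q* = 22.
Since 22 > 19, the floor is binding.
At p = 22: qd = 136 - 6·22 = 4 and qs = 3·22 - 35 = 31.
Quantity traded falls to 4. At q = 4 the demand price is (136 - 4)/6 = 22 and the supply price is (35 + 4)/3 = 13.
Deadweight loss = ½ · (22 - 13) · (22 - 4) = ½ · 9 · 18 = 81.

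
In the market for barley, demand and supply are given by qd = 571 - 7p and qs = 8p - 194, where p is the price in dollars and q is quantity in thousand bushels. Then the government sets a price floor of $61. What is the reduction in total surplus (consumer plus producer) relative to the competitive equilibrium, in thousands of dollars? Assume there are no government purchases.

In a free market, 571 - 7p = 8p - 194 gives the equilibrium p* = 51, q* = 214.
The floor of 61 is above the equilibrium price 51, so it binds.
At p = 61: qd = 571 - 7·61 = 144 and qs = 8·61 - 194 = 294.
Quantity traded falls to 144. At q = 144 the demand price is (571 - 144)/7 = 61 and the supply price is (194 + 144)/8 = 42.25.
Deadweight loss = ½ · (61 - 42.25) · (214 - 144) = ½ · 18.75 · 70 = 656.25.

656.25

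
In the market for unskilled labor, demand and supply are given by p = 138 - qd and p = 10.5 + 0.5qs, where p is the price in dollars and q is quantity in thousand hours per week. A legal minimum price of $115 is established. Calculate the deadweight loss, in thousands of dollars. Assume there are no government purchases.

Rearranging demand gives qd = 138 - p; rearranging supply gives qs = 2p - 21. Without the control the market clears where 138 - p = 2p - 21, i.e. p* = 53 and q* = 85.
The floor of 115 is above the equilibrium price 53, so it binds.
At p = 115: qd = 138 - 115 = 23 and qs = 2·115 - 21 = 209.
Quantity traded falls to 23. At q = 23 the demand price is 138 - 23 = 115 and the supply price is (21 + 23)/2 = 22.
Deadweight loss = ½ · (115 - 22) · (85 - 23) = ½ · 93 · 62 = 2883.

2883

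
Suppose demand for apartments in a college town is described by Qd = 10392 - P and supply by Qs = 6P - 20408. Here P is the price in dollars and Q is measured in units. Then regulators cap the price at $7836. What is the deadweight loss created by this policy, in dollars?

Equilibrium: 10392 - P = 6P - 20408, so 30800 = 7P and P* = 4400, Q* = 5992.
Since 7836 is above P* = 4400, the ceiling does not bind and the free-market outcome prevails.
Since the control does not bind, no trades are prevented and deadweight loss is zero.

0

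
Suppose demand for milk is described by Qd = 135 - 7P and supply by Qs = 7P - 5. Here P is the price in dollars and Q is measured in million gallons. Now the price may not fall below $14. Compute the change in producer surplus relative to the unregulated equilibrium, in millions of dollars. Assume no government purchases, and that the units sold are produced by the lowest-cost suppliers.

92

In a free market, 135 - 7P = 7P - 5 gives the equilibrium P* = 10, Q* = 65.
The floor of 14 is above the equilibrium price 10, so it binds.
At P = 14: Qd = 135 - 7·14 = 37 and Qs = 7·14 - 5 = 93.
Producer surplus without the control is ½ · (10 - 5/7) · 65 = 4225/14.
With the floor, 37 units are sold at 14. The supply price at Q = 37 is 6, so PS = ½ · [(14 - 5/7) + (14 - 6)] · 37 = 5513/14.
Change in producer surplus = 5513/14 - 4225/14 = 92.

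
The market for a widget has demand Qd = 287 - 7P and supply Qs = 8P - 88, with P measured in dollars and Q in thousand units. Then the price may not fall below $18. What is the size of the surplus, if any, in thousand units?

0

In a free market, 287 - 7P = 8P - 88 gives the equilibrium P* = 25, Q* = 112.
Since 18 is below P* = 25, the floor does not bind and the free-market outcome prevails.
Since the control does not bind, there is no surplus.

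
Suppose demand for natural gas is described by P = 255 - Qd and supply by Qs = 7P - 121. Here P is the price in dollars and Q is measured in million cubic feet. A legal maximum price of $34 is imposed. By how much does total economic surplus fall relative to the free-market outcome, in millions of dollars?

Rearranging demand gives Qd = 255 - P. Setting quantity demanded equal to quantity supplied, 255 - P = 7P - 121, gives P* = 47 and Q* = 208.
Because the ceiling (34) lies below the market-clearing price, it is binding.
At P = 34: Qd = 255 - 34 = 221 and Qs = 7·34 - 121 = 117.
Quantity traded falls to 117. At Q = 117 the demand price is 255 - 117 = 138 and the supply price is (121 + 117)/7 = 34.
Deadweight loss = ½ · (138 - 34) · (208 - 117) = ½ · 104 · 91 = 4732.

4732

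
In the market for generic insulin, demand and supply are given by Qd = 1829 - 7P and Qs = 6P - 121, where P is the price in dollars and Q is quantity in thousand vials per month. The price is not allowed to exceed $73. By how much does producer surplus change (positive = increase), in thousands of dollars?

In a free market, 1829 - 7P = 6P - 121 gives the equilibrium P* = 150, Q* = 779.
Since 73 < 150, the ceiling is binding.
At P = 73: Qd = 1829 - 7·73 = 1318 and Qs = 6·73 - 121 = 317.
Producer surplus without the control is ½ · (150 - 121/6) · 779 = 606841/12.
With the ceiling, producers sell 317 units at 73, so PS = ½ · (73 - 121/6) · 317 = 100489/12.
Change in producer surplus = 100489/12 - 606841/12 = -42196.

-42196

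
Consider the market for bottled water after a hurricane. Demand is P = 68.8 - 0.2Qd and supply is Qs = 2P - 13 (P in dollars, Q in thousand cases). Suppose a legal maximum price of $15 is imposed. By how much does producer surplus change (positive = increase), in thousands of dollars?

Rearranging demand gives Qd = 344 - 5P. Equilibrium: 344 - 5P = 2P - 13, so 357 = 7P and P* = 51, Q* = 89.
The ceiling of 15 is below the equilibrium price 51, so it binds.
At P = 15: Qd = 344 - 5·15 = 269 and Qs = 2·15 - 13 = 17.
Producer surplus without the control is ½ · (51 - 6.5) · 89 = 1980.25.
With the ceiling, producers sell 17 units at 15, so PS = ½ · (15 - 6.5) · 17 = 72.25.
Change in producer surplus = 72.25 - 1980.25 = -1908.

-1908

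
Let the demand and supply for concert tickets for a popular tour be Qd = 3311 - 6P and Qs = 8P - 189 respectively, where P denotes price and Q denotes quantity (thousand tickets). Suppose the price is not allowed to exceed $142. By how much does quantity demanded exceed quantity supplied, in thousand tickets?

1512

Without the control the market clears where 3311 - 6P = 8P - 189, i.e. P* = 250 and Q* = 1811.
Because the ceiling (142) lies below the market-clearing price, it is binding.
At P = 142: Qd = 3311 - 6·142 = 2459 and Qs = 8·142 - 189 = 947.
Shortage = Qd - Qs = 2459 - 947 = 1512.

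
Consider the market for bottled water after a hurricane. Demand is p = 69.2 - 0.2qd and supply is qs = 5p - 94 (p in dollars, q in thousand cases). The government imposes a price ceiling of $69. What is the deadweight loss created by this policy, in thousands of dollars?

Rearranging demand gives qd = 346 - 5p. Without the control the market clears where 346 - 5p = 5p - 94, i.e. p* = 44 and q* = 126.
Since 69 is above p* = 44, the ceiling does not bind and the free-market outcome prevails.
Since the control does not bind, no trades are prevented and deadweight loss is zero.

0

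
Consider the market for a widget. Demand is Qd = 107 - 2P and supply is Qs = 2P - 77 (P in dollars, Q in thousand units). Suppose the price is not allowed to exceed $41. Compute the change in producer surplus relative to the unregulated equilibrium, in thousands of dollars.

Without the control the market clears where 107 - 2P = 2P - 77, i.e. P* = 46 and Q* = 15.
Since 41 < 46, the ceiling is binding.
At P = 41: Qd = 107 - 2·41 = 25 and Qs = 2·41 - 77 = 5.
Producer surplus without the control is ½ · (46 - 38.5) · 15 = 56.25.
With the ceiling, producers sell 5 units at 41, so PS = ½ · (41 - 38.5) · 5 = 6.25.
Change in producer surplus = 6.25 - 56.25 = -50.

-50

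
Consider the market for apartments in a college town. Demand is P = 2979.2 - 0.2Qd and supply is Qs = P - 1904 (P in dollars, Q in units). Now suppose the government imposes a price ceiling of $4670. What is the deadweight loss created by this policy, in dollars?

Rearranging demand gives Qd = 14896 - 5P. Without the control the market clears where 14896 - 5P = P - 1904, i.e. P* = 2800 and Q* = 896.
Since 4670 is above P* = 2800, the ceiling does not bind and the free-market outcome prevails.
Since the control does not bind, no trades are prevented and deadweight loss is zero.

0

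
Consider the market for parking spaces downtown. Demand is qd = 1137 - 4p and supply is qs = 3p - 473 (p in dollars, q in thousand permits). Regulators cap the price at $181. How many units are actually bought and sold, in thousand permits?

Equilibrium: 1137 - 4p = 3p - 473, so 1610 = 7p and p* = 230, q* = 217.
The ceiling of 181 is below the equilibrium price 230, so it binds.
At p = 181: qd = 1137 - 4·181 = 413 and qs = 3·181 - 473 = 70.
The quantity actually transacted is the short side, supply: 70.

70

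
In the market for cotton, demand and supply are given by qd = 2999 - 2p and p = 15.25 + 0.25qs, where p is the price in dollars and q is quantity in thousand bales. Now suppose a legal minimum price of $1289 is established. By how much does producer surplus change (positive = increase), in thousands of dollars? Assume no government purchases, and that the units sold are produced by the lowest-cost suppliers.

24538.5

Rearranging supply gives qs = 4p - 61. In a free market, 2999 - 2p = 4p - 61 gives the equilibrium p* = 510, q* = 1979.
Because the floor (1289) lies above the market-clearing price, it is binding.
At p = 1289: qd = 2999 - 2·1289 = 421 and qs = 4·1289 - 61 = 5095.
Producer surplus without the control is ½ · (510 - 15.25) · 1979 = 489555.125.
With the floor, 421 units are sold at 1289. The supply price at q = 421 is 120.5, so PS = ½ · [(1289 - 15.25) + (1289 - 120.5)] · 421 = 514093.625.
Change in producer surplus = 514093.625 - 489555.125 = 24538.5.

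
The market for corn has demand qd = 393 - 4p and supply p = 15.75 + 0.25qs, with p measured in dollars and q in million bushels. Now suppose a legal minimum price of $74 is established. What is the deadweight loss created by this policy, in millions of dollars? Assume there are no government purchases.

Rearranging supply gives qs = 4p - 63. Without the control the market clears where 393 - 4p = 4p - 63, i.e. p* = 57 and q* = 165.
The floor of 74 is above the equilibrium price 57, so it binds.
At p = 74: qd = 393 - 4·74 = 97 and qs = 4·74 - 63 = 233.
Quantity traded falls to 97. At q = 97 the demand price is (393 - 97)/4 = 74 and the supply price is (63 + 97)/4 = 40.
Deadweight loss = ½ · (74 - 40) · (165 - 97) = ½ · 34 · 68 = 1156.

1156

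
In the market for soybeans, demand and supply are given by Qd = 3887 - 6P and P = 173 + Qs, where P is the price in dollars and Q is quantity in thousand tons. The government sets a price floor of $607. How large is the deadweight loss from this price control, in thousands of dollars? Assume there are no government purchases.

15309

Rearranging supply gives Qs = P - 173. Equilibrium: 3887 - 6P = P - 173, so 4060 = 7P and P* = 580, Q* = 407.
The floor of 607 is above the equilibrium price 580, so it binds.
At P = 607: Qd = 3887 - 6·607 = 245 and Qs = 607 - 173 = 434.
Quantity traded falls to 245. At Q = 245 the demand price is (3887 - 245)/6 = 607 and the supply price is 173 + 245 = 418.
Deadweight loss = ½ · (607 - 418) · (407 - 245) = ½ · 189 · 162 = 15309.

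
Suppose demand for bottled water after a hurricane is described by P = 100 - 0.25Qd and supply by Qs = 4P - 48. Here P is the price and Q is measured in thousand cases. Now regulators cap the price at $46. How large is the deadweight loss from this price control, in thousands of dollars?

Rearranging demand gives Qd = 400 - 4P. Equilibrium: 400 - 4P = 4P - 48, so 448 = 8P and P* = 56, Q* = 176.
Because the ceiling (46) lies below the market-clearing price, it is binding.
At P = 46: Qd = 400 - 4·46 = 216 and Qs = 4·46 - 48 = 136.
Quantity traded falls to 136. At Q = 136 the demand price is (400 - 136)/4 = 66 and the supply price is (48 + 136)/4 = 46.
Deadweight loss = ½ · (66 - 46) · (176 - 136) = ½ · 20 · 40 = 400.

400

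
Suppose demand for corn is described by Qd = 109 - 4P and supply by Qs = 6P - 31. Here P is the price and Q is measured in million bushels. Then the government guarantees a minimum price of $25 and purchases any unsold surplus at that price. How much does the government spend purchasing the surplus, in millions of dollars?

2750

Equilibrium: 109 - 4P = 6P - 31, so 140 = 10P and P* = 14, Q* = 53.
The floor of 25 is above the equilibrium price 14, so it binds.
At P = 25: Qd = 109 - 4·25 = 9 and Qs = 6·25 - 31 = 119.
Surplus = Qs - Qd = 110.
Government expenditure = surplus × support price = 110 × 25 = 2750.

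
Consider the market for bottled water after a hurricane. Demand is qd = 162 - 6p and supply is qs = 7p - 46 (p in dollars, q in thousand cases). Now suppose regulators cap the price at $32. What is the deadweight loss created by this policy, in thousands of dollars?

0

Equilibrium: 162 - 6p = 7p - 46, so 208 = 13p and p* = 16, q* = 66.
The ceiling of 32 is above the equilibrium price 16, so it is not binding; the market clears at p* = 16, q* = 66.
Since the control does not bind, no trades are prevented and deadweight loss is zero.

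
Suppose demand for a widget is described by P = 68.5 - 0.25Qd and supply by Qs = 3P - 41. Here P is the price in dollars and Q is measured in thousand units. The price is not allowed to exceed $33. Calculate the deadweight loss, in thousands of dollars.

378

Rearranging demand gives Qd = 274 - 4P. In a free market, 274 - 4P = 3P - 41 gives the equilibrium P* = 45, Q* = 94.
Because the ceiling (33) lies below the market-clearing price, it is binding.
At P = 33: Qd = 274 - 4·33 = 142 and Qs = 3·33 - 41 = 58.
Quantity traded falls to 58. At Q = 58 the demand price is (274 - 58)/4 = 54 and the supply price is (41 + 58)/3 = 33.
Deadweight loss = ½ · (54 - 33) · (94 - 58) = ½ · 21 · 36 = 378.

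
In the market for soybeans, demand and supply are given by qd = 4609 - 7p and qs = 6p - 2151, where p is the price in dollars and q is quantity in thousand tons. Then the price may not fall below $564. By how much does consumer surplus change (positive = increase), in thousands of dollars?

-35860

Equilibrium: 4609 - 7p = 6p - 2151, so 6760 = 13p and p* = 520, q* = 969.
Because the floor (564) lies above the market-clearing price, it is binding.
At p = 564: qd = 4609 - 7·564 = 661 and qs = 6·564 - 2151 = 1233.
Consumer surplus without the control is ½ · (4609/7 - 520) · 969 = 938961/14.
With the floor, consumers buy 661 units at 564, so CS = ½ · (4609/7 - 564) · 661 = 436921/14.
Change in consumer surplus = 436921/14 - 938961/14 = -35860.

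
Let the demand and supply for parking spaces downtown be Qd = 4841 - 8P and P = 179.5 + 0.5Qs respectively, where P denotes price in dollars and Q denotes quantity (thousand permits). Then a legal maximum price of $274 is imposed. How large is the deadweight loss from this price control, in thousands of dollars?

Rearranging supply gives Qs = 2P - 359. Without the control the market clears where 4841 - 8P = 2P - 359, i.e. P* = 520 and Q* = 681.
Because the ceiling (274) lies below the market-clearing price, it is binding.
At P = 274: Qd = 4841 - 8·274 = 2649 and Qs = 2·274 - 359 = 189.
Quantity traded falls to 189. At Q = 189 the demand price is (4841 - 189)/8 = 581.5 and the supply price is (359 + 189)/2 = 274.
Deadweight loss = ½ · (581.5 - 274) · (681 - 189) = ½ · 307.5 · 492 = 75645.

75645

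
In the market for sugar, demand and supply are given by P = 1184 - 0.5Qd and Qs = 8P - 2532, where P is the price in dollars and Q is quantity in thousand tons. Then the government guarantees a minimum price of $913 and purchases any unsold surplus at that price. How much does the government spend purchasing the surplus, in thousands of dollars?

3861990

Rearranging demand gives Qd = 2368 - 2P. Without the control the market clears where 2368 - 2P = 8P - 2532, i.e. P* = 490 and Q* = 1388.
Since 913 > 490, the floor is binding.
At P = 913: Qd = 2368 - 2·913 = 542 and Qs = 8·913 - 2532 = 4772.
Surplus = Qs - Qd = 4230.
Government expenditure = surplus × support price = 4230 × 913 = 3861990.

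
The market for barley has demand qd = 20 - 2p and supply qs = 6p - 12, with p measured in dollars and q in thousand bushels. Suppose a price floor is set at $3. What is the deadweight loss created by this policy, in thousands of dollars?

0

Setting quantity demanded equal to quantity supplied, 20 - 2p = 6p - 12, gives p* = 4 and q* = 12.
Since 3 is below p* = 4, the floor does not bind and the free-market outcome prevails.
Since the control does not bind, no trades are prevented and deadweight loss is zero.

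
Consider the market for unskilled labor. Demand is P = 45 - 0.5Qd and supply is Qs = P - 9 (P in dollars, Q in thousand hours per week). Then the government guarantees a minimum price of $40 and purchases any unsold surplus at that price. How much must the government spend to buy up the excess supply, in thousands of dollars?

Rearranging demand gives Qd = 90 - 2P. Equilibrium: 90 - 2P = P - 9, so 99 = 3P and P* = 33, Q* = 24.
Because the floor (40) lies above the market-clearing price, it is binding.
At P = 40: Qd = 90 - 2·40 = 10 and Qs = 40 - 9 = 31.
Surplus = Qs - Qd = 21.
Government expenditure = surplus × support price = 21 × 40 = 840.

840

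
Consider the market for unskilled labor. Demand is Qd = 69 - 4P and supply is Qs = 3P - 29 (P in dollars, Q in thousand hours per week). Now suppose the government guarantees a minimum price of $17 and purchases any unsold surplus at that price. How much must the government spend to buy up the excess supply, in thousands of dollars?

Without the control the market clears where 69 - 4P = 3P - 29, i.e. P* = 14 and Q* = 13.
Because the floor (17) lies above the market-clearing price, it is binding.
At P = 17: Qd = 69 - 4·17 = 1 and Qs = 3·17 - 29 = 22.
Surplus = Qs - Qd = 21.
Government expenditure = surplus × support price = 21 × 17 = 357.

357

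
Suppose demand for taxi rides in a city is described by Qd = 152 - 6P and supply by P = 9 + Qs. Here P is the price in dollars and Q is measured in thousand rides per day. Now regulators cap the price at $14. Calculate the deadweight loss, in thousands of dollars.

47.25

Rearranging supply gives Qs = P - 9. Equilibrium: 152 - 6P = P - 9, so 161 = 7P and P* = 23, Q* = 14.
The ceiling of 14 is below the equilibrium price 23, so it binds.
At P = 14: Qd = 152 - 6·14 = 68 and Qs = 14 - 9 = 5.
Quantity traded falls to 5. At Q = 5 the demand price is (152 - 5)/6 = 24.5 and the supply price is 9 + 5 = 14.
Deadweight loss = ½ · (24.5 - 14) · (14 - 5) = ½ · 10.5 · 9 = 47.25.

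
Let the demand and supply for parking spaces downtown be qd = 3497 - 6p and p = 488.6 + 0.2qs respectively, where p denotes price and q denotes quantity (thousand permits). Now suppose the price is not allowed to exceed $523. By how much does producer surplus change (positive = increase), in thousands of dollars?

-3646.5

Rearranging supply gives qs = 5p - 2443. In a free market, 3497 - 6p = 5p - 2443 gives the equilibrium p* = 540, q* = 257.
Since 523 < 540, the ceiling is binding.
At p = 523: qd = 3497 - 6·523 = 359 and qs = 5·523 - 2443 = 172.
Producer surplus without the control is ½ · (540 - 488.6) · 257 = 6604.9.
With the ceiling, producers sell 172 units at 523, so PS = ½ · (523 - 488.6) · 172 = 2958.4.
Change in producer surplus = 2958.4 - 6604.9 = -3646.5.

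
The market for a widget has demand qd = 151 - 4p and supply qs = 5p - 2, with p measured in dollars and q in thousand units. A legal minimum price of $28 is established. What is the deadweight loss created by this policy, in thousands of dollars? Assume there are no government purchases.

Equilibrium: 151 - 4p = 5p - 2, so 153 = 9p and p* = 17, q* = 83.
The floor of 28 is above the equilibrium price 17, so it binds.
At p = 28: qd = 151 - 4·28 = 39 and qs = 5·28 - 2 = 138.
Quantity traded falls to 39. At q = 39 the demand price is (151 - 39)/4 = 28 and the supply price is (2 + 39)/5 = 8.2.
Deadweight loss = ½ · (28 - 8.2) · (83 - 39) = ½ · 19.8 · 44 = 435.6.

435.6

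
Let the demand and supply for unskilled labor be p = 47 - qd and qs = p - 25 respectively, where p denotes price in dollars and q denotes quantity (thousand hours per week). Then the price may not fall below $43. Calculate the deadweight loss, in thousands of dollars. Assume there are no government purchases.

49

Rearranging demand gives qd = 47 - p. Equilibrium: 47 - p = p - 25, so 72 = 2p and p* = 36, q* = 11.
Because the floor (43) lies above the market-clearing price, it is binding.
At p = 43: qd = 47 - 43 = 4 and qs = 43 - 25 = 18.
Quantity traded falls to 4. At q = 4 the demand price is 47 - 4 = 43 and the supply price is 25 + 4 = 29.
Deadweight loss = ½ · (43 - 29) · (11 - 4) = ½ · 14 · 7 = 49.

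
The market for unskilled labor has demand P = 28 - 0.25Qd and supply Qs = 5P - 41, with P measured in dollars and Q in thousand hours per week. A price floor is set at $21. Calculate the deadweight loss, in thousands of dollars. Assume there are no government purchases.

Rearranging demand gives Qd = 112 - 4P. In a free market, 112 - 4P = 5P - 41 gives the equilibrium P* = 17, Q* = 44.
Because the floor (21) lies above the market-clearing price, it is binding.
At P = 21: Qd = 112 - 4·21 = 28 and Qs = 5·21 - 41 = 64.
Quantity traded falls to 28. At Q = 28 the demand price is (112 - 28)/4 = 21 and the supply price is (41 + 28)/5 = 13.8.
Deadweight loss = ½ · (21 - 13.8) · (44 - 28) = ½ · 7.2 · 16 = 57.6.

57.6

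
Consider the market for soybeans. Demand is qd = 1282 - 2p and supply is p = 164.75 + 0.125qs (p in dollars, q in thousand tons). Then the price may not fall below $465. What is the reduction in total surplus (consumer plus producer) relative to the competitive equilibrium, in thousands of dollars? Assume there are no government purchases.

Rearranging supply gives qs = 8p - 1318. In a free market, 1282 - 2p = 8p - 1318 gives the equilibrium p* = 260, q* = 762.
Because the floor (465) lies above the market-clearing price, it is binding.
At p = 465: qd = 1282 - 2·465 = 352 and qs = 8·465 - 1318 = 2402.
Quantity traded falls to 352. At q = 352 the demand price is (1282 - 352)/2 = 465 and the supply price is (1318 + 352)/8 = 208.75.
Deadweight loss = ½ · (465 - 208.75) · (762 - 352) = ½ · 256.25 · 410 = 52531.25.

52531.25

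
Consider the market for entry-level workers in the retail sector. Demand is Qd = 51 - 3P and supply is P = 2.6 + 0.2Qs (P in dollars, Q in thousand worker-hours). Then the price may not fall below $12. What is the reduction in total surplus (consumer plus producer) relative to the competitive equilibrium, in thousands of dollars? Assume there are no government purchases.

Rearranging supply gives Qs = 5P - 13. Setting quantity demanded equal to quantity supplied, 51 - 3P = 5P - 13, gives P* = 8 and Q* = 27.
The floor of 12 is above the equilibrium price 8, so it binds.
At P = 12: Qd = 51 - 3·12 = 15 and Qs = 5·12 - 13 = 47.
Quantity traded falls to 15. At Q = 15 the demand price is (51 - 15)/3 = 12 and the supply price is (13 + 15)/5 = 5.6.
Deadweight loss = ½ · (12 - 5.6) · (27 - 15) = ½ · 6.4 · 12 = 38.4.

38.4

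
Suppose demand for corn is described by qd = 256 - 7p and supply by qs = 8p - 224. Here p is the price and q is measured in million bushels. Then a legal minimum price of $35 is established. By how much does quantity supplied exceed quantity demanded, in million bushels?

Equilibrium: 256 - 7p = 8p - 224, so 480 = 15p and p* = 32, q* = 32.
The floor of 35 is above the equilibrium price 32, so it binds.
At p = 35: qd = 256 - 7·35 = 11 and qs = 8·35 - 224 = 56.
Surplus = qs - qd = 56 - 11 = 45.

45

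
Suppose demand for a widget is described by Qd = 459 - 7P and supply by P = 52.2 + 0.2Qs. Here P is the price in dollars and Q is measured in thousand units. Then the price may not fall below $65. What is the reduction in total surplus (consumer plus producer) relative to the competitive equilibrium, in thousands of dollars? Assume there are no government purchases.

Rearranging supply gives Qs = 5P - 261. Equilibrium: 459 - 7P = 5P - 261, so 720 = 12P and P* = 60, Q* = 39.
Because the floor (65) lies above the market-clearing price, it is binding.
At P = 65: Qd = 459 - 7·65 = 4 and Qs = 5·65 - 261 = 64.
Quantity traded falls to 4. At Q = 4 the demand price is (459 - 4)/7 = 65 and the supply price is (261 + 4)/5 = 53.
Deadweight loss = ½ · (65 - 53) · (39 - 4) = ½ · 12 · 35 = 210.

210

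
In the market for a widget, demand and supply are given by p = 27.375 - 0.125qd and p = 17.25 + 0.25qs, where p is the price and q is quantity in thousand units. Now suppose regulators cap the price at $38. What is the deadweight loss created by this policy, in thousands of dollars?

Rearranging demand gives qd = 219 - 8p; rearranging supply gives qs = 4p - 69. Equilibrium: 219 - 8p = 4p - 69, so 288 = 12p and p* = 24, q* = 27.
Since 38 is above p* = 24, the ceiling does not bind and the free-market outcome prevails.
Since the control does not bind, no trades are prevented and deadweight loss is zero.

0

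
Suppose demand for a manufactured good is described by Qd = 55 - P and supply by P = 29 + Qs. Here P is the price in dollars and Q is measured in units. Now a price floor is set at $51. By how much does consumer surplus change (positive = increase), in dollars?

-76.5

Rearranging supply gives Qs = P - 29. Equilibrium: 55 - P = P - 29, so 84 = 2P and P* = 42, Q* = 13.
Since 51 > 42, the floor is binding.
At P = 51: Qd = 55 - 51 = 4 and Qs = 51 - 29 = 22.
Consumer surplus without the control is ½ · (55 - 42) · 13 = 84.5.
With the floor, consumers buy 4 units at 51, so CS = ½ · (55 - 51) · 4 = 8.
Change in consumer surplus = 8 - 84.5 = -76.5.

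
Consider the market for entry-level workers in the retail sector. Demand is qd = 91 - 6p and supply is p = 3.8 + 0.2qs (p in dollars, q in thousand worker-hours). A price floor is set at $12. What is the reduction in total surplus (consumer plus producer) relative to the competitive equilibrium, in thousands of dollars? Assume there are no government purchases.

Rearranging supply gives qs = 5p - 19. Equilibrium: 91 - 6p = 5p - 19, so 110 = 11p and p* = 10, q* = 31.
Because the floor (12) lies above the market-clearing price, it is binding.
At p = 12: qd = 91 - 6·12 = 19 and qs = 5·12 - 19 = 41.
Quantity traded falls to 19. At q = 19 the demand price is (91 - 19)/6 = 12 and the supply price is (19 + 19)/5 = 7.6.
Deadweight loss = ½ · (12 - 7.6) · (31 - 19) = ½ · 4.4 · 12 = 26.4.

26.4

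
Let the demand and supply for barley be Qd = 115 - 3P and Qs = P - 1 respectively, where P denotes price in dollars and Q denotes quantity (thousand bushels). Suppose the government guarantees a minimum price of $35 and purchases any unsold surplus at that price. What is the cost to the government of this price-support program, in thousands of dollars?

840

Without the control the market clears where 115 - 3P = P - 1, i.e. P* = 29 and Q* = 28.
Because the floor (35) lies above the market-clearing price, it is binding.
At P = 35: Qd = 115 - 3·35 = 10 and Qs = 35 - 1 = 34.
Surplus = Qs - Qd = 24.
Government expenditure = surplus × support price = 24 × 35 = 840.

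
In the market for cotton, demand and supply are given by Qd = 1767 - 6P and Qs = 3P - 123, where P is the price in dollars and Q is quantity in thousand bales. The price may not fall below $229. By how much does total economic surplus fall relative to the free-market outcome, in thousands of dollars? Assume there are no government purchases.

Equilibrium: 1767 - 6P = 3P - 123, so 1890 = 9P and P* = 210, Q* = 507.
Because the floor (229) lies above the market-clearing price, it is binding.
At P = 229: Qd = 1767 - 6·229 = 393 and Qs = 3·229 - 123 = 564.
Quantity traded falls to 393. At Q = 393 the demand price is (1767 - 393)/6 = 229 and the supply price is (123 + 393)/3 = 172.
Deadweight loss = ½ · (229 - 172) · (507 - 393) = ½ · 57 · 114 = 3249.

3249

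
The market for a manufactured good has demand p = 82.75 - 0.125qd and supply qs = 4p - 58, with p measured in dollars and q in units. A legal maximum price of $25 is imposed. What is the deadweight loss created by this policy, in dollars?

Rearranging demand gives qd = 662 - 8p. Setting quantity demanded equal to quantity supplied, 662 - 8p = 4p - 58, gives p* = 60 and q* = 182.
Since 25 < 60, the ceiling is binding.
At p = 25: qd = 662 - 8·25 = 462 and qs = 4·25 - 58 = 42.
Quantity traded falls to 42. At q = 42 the demand price is (662 - 42)/8 = 77.5 and the supply price is (58 + 42)/4 = 25.
Deadweight loss = ½ · (77.5 - 25) · (182 - 42) = ½ · 52.5 · 140 = 3675.

3675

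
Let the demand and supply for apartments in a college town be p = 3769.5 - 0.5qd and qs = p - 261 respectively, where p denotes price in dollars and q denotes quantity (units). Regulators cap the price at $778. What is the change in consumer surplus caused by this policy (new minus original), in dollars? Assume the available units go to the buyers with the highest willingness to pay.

112053

Rearranging demand gives qd = 7539 - 2p. Equilibrium: 7539 - 2p = p - 261, so 7800 = 3p and p* = 2600, q* = 2339.
Since 778 < 2600, the ceiling is binding.
At p = 778: qd = 7539 - 2·778 = 5983 and qs = 778 - 261 = 517.
Consumer surplus without the control is ½ · (3769.5 - 2600) · 2339 = 1367730.25.
With the ceiling, 517 units are sold at 778 (assume they go to the highest-value buyers). The demand price at q = 517 is 3511, so CS = ½ · [(3769.5 - 778) + (3511 - 778)] · 517 = 1479783.25.
Change in consumer surplus = 1479783.25 - 1367730.25 = 112053.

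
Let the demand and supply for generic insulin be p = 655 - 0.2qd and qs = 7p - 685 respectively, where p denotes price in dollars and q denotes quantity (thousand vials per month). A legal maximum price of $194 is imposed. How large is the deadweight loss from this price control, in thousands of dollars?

155366.4

Rearranging demand gives qd = 3275 - 5p. Equilibrium: 3275 - 5p = 7p - 685, so 3960 = 12p and p* = 330, q* = 1625.
Since 194 < 330, the ceiling is binding.
At p = 194: qd = 3275 - 5·194 = 2305 and qs = 7·194 - 685 = 673.
Quantity traded falls to 673. At q = 673 the demand price is (3275 - 673)/5 = 520.4 and the supply price is (685 + 673)/7 = 194.
Deadweight loss = ½ · (520.4 - 194) · (1625 - 673) = ½ · 326.4 · 952 = 155366.4.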